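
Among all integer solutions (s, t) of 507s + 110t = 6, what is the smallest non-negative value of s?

gcd(507, 110) = 1 (Euclid: 507 = 4·110 + 67; 110 = 1·67 + 43; 67 = 1·43 + 24; 43 = 1·24 + 19; 24 = 1·19 + 5; 19 = 3·5 + 4; 5 = 1·4 + 1; 4 = 4·1 + 0), and 1 | 6.
Extended Euclid: 507·(23) + 110·(-106) = 1. Scale by 6: s₀ = 138.
General solution s = s₀ + 110k; reducing mod 110 gives s = 28 (and t = -129).

28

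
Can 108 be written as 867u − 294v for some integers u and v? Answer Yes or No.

Yes

gcd(867, 294): 867 = 2·294 + 279; 294 = 1·279 + 15; 279 = 18·15 + 9; 15 = 1·9 + 6; 9 = 1·6 + 3; 6 = 2·3 + 0 → 3
3 divides 108, so a solution exists.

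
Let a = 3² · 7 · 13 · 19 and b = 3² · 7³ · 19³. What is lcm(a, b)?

275258529

max exponent per prime: 3² · 7³ · 13 · 19³ = 275258529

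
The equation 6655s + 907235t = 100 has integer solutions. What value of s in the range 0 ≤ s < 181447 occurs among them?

gcd(6655, 907235) = 5 (Euclid: 907235 = 136·6655 + 2155; 6655 = 3·2155 + 190; 2155 = 11·190 + 65; 190 = 2·65 + 60; 65 = 1·60 + 5; 60 = 12·5 + 0), and 5 | 100.
Extended Euclid: 6655·(-14314) + 907235·(105) = 5. Scale by 20: s₀ = -286280.
General solution s = s₀ + 181447k; reducing mod 181447 gives s = 76614 (and t = -562).

76614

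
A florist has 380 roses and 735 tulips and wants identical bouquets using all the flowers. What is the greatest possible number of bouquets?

5

380 = 2² · 5 · 19
735 = 3 · 5 · 7²
Common: 5 = 5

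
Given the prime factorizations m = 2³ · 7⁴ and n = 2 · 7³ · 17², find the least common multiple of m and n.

5551112

max exponent per prime: 2³ · 7⁴ · 17² = 5551112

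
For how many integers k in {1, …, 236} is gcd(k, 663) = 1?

Prime factors of 663: 3, 13, 17. Count integers ≤ 236 divisible by none of them.
By inclusion–exclusion: 236 − ⌊236/3⌋ − ⌊236/13⌋ − ⌊236/17⌋ + ⌊236/39⌋ + ⌊236/51⌋ + ⌊236/221⌋ − ⌊236/663⌋ = 138.

138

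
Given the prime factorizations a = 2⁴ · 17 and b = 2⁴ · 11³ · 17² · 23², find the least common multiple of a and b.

3255753776

max exponent per prime: 2⁴ · 11³ · 17² · 23² = 3255753776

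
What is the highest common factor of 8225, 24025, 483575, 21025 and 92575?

8225 = 5² · 7 · 47; 24025 = 5² · 31²; 483575 = 5² · 23 · 29²; 21025 = 5² · 29²; 92575 = 5² · 7 · 23²
gcd takes min exponent of each prime: 5² = 25

25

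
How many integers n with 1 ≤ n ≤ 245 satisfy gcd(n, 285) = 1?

125

285 = 3·5·19. Inclusion–exclusion on these primes:
245 − ⌊245/3⌋ − ⌊245/5⌋ − ⌊245/19⌋ + ⌊245/15⌋ + ⌊245/57⌋ + ⌊245/95⌋ − ⌊245/285⌋ = 125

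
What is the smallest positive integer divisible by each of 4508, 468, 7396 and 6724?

4508 = 2² · 7² · 23; 468 = 2² · 3² · 13; 7396 = 2² · 43²; 6724 = 2² · 41²
lcm takes max exponent of each prime: 2² · 3² · 7² · 13 · 23 · 41² · 43² = 1639360224684

1639360224684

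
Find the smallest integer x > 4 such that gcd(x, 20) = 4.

8

20 = 4·5. Any x with gcd(x, 20) = 4 is a multiple of 4, say 4s, with s coprime to 5.
Need s > 4/4, so s ≥ 2. First s ≥ 2 with gcd(s, 5) = 1 is s = 2. Thus x = 4·2 = 8.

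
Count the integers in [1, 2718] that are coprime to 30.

Prime factors of 30: 2, 3, 5. Count integers ≤ 2718 divisible by none of them.
By inclusion–exclusion: 2718 − ⌊2718/2⌋ − ⌊2718/3⌋ − ⌊2718/5⌋ + ⌊2718/6⌋ + ⌊2718/10⌋ + ⌊2718/15⌋ − ⌊2718/30⌋ = 725.

725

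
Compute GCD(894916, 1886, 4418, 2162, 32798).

gcd(894916, 1886): 894916 = 474·1886 + 952; 1886 = 1·952 + 934; 952 = 1·934 + 18; 934 = 51·18 + 16; 18 = 1·16 + 2; 16 = 8·2 + 0 → 2
gcd(2, 4418): 4418 = 2209·2 + 0 → 2
gcd(2, 2162): 2162 = 1081·2 + 0 → 2
gcd(2, 32798): 32798 = 16399·2 + 0 → 2

2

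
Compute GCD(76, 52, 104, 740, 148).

76 = 2² · 19; 52 = 2² · 13; 104 = 2³ · 13; 740 = 2² · 5 · 37; 148 = 2² · 37
gcd takes min exponent of each prime: 2² = 4

4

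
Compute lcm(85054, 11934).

gcd first: 85054 = 7·11934 + 1516; 11934 = 7·1516 + 1322; 1516 = 1·1322 + 194; 1322 = 6·194 + 158; 194 = 1·158 + 36; 158 = 4·36 + 14; 36 = 2·14 + 8; 14 = 1·8 + 6; 8 = 1·6 + 2; 6 = 3·2 + 0 → gcd = 2
lcm = 85054·11934/gcd = 1015034436/2 = 507517218

507517218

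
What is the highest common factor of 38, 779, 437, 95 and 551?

19

38 = 2 · 19; 779 = 19 · 41; 437 = 19 · 23; 95 = 5 · 19; 551 = 19 · 29
gcd takes min exponent of each prime: 19 = 19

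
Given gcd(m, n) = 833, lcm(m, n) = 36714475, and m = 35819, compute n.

Using mn = gcd(m,n)·lcm(m,n) = 833·36714475 = 30583157675, we get n = 30583157675/35819 = 853825.

853825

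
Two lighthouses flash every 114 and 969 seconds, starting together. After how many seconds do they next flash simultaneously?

gcd first: 969 = 8·114 + 57; 114 = 2·57 + 0 → gcd = 57
lcm = 114·969/gcd = 110466/57 = 1938

1938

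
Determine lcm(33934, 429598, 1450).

33934 = 2 · 19² · 47; 429598 = 2 · 13² · 31 · 41; 1450 = 2 · 5² · 29
lcm takes max exponent of each prime: 2 · 5² · 13² · 19² · 29 · 31 · 41 · 47 = 5284517217850

5284517217850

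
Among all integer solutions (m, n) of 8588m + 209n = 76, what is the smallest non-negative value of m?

4

Reduce mod 209: 8588m ≡ 76 (mod 209). With g = gcd(8588, 209) = 19 dividing 76, divide through: 452m ≡ 4 (mod 11).
Since gcd(452, 11) = 1, m ≡ 4·(452)⁻¹ ≡ 4 (mod 11). Smallest non-negative: 4.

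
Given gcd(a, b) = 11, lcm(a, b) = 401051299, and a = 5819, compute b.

758131

a·b = gcd·lcm = 11·401051299 = 4411564289, so b = 4411564289/5819 = 758131.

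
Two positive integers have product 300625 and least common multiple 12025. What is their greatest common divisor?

From gcd × lcm = mn: gcd = 300625 / 12025 = 25.

25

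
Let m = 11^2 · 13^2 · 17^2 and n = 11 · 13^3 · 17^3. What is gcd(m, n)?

min exponent per shared prime: 11 · 13^2 · 17^2 = 537251

537251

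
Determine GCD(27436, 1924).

27436 = 2² · 19³
1924 = 2² · 13 · 37
Common: 2² = 4

4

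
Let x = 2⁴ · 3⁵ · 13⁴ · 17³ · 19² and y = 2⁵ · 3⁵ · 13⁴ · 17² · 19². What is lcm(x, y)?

max exponent per prime: 2⁵ · 3⁵ · 13⁴ · 17³ · 19² = 393897865297248

393897865297248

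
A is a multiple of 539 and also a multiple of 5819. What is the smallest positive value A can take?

285131

gcd first: 5819 = 10·539 + 429; 539 = 1·429 + 110; 429 = 3·110 + 99; 110 = 1·99 + 11; 99 = 9·11 + 0 → gcd = 11
lcm = 539·5819/gcd = 3136441/11 = 285131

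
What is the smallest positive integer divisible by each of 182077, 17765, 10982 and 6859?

182077 = 7 · 19 · 37²; 17765 = 5 · 11 · 17 · 19; 10982 = 2 · 17² · 19; 6859 = 19³
lcm takes max exponent of each prime: 2 · 5 · 7 · 11 · 17² · 19³ · 37² = 2089550246630

2089550246630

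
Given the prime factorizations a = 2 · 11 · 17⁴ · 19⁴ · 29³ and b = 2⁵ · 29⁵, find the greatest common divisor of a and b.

min exponent per shared prime: 2 · 29³ = 48778

48778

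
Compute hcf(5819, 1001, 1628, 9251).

11

5819 = 11 · 23²; 1001 = 7 · 11 · 13; 1628 = 2² · 11 · 37; 9251 = 11 · 29²
gcd takes min exponent of each prime: 11 = 11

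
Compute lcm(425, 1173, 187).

322575

lcm(425, 1173) = 425·1173/gcd = 498525/17 = 29325
lcm(29325, 187) = 29325·187/gcd = 5483775/17 = 322575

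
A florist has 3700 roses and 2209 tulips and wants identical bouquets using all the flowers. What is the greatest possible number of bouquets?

Euclid: 3700 = 1·2209 + 1491; 2209 = 1·1491 + 718; 1491 = 2·718 + 55; 718 = 13·55 + 3; 55 = 18·3 + 1; 3 = 3·1 + 0. Last nonzero remainder: 1.

1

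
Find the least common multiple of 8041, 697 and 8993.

8041 = 11 · 17 · 43; 697 = 17 · 41; 8993 = 17 · 23²
lcm takes max exponent of each prime: 11 · 17 · 23² · 41 · 43 = 174401249

174401249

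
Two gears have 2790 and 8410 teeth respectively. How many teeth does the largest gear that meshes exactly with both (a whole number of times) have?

Euclid: 8410 = 3·2790 + 40; 2790 = 69·40 + 30; 40 = 1·30 + 10; 30 = 3·10 + 0. Last nonzero remainder: 10.

10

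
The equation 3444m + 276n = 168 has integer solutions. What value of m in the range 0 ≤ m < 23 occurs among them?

18

Euclid: 3444 = 12·276 + 132; 276 = 2·132 + 12; 132 = 11·12 + 0 → gcd = 12; 168 = 12·14.
Back-substitution yields 3444·(-2) + 276·(25) = 12, so one solution is m = -2·14 = -28, n = 25·14 = 350.
Solutions in m differ by 276/12 = 23; the one in [0, 23) is -28 mod 23 = 18.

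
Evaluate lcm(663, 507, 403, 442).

534378

663 = 3 · 13 · 17; 507 = 3 · 13²; 403 = 13 · 31; 442 = 2 · 13 · 17
lcm takes max exponent of each prime: 2 · 3 · 13² · 17 · 31 = 534378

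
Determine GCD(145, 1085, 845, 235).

5

145 = 5 · 29; 1085 = 5 · 7 · 31; 845 = 5 · 13²; 235 = 5 · 47
gcd takes min exponent of each prime: 5 = 5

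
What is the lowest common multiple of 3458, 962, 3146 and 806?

lcm(3458, 962) = 3458·962/gcd = 3326596/26 = 127946
lcm(127946, 3146) = 127946·3146/gcd = 402518116/26 = 15481466
lcm(15481466, 806) = 15481466·806/gcd = 12478061596/26 = 479925446

479925446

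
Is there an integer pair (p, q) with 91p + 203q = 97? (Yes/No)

gcd(91, 203): 203 = 2·91 + 21; 91 = 4·21 + 7; 21 = 3·7 + 0 → 7
7 does not divide 97, so a solution does not exist.

No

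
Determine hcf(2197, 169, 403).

13

gcd(2197, 169): 2197 = 13·169 + 0 → 169
gcd(169, 403): 403 = 2·169 + 65; 169 = 2·65 + 39; 65 = 1·39 + 26; 39 = 1·26 + 13; 26 = 2·13 + 0 → 13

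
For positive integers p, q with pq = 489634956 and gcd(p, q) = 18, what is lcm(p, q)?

Since gcd(p,q)·lcm(p,q) = pq, lcm = 489634956/18 = 27201942.

27201942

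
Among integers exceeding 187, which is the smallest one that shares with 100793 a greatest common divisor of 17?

gcd(x, 100793) = 17 forces 17 | x; write x = 17s. Then gcd(17s, 17·5929) = 17·gcd(s, 5929), so need gcd(s, 5929) = 1.
17s > 187 gives s ≥ 12. The least s ≥ 12 coprime to 5929 is 12, so x = 17·12 = 204.

204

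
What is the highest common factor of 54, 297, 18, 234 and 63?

gcd(54, 297): 297 = 5·54 + 27; 54 = 2·27 + 0 → 27
gcd(27, 18): 27 = 1·18 + 9; 18 = 2·9 + 0 → 9
gcd(9, 234): 234 = 26·9 + 0 → 9
gcd(9, 63): 63 = 7·9 + 0 → 9

9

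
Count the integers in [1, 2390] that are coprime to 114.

Prime factors of 114: 2, 3, 19. Count integers ≤ 2390 divisible by none of them.
By inclusion–exclusion: 2390 − ⌊2390/2⌋ − ⌊2390/3⌋ − ⌊2390/19⌋ + ⌊2390/6⌋ + ⌊2390/38⌋ + ⌊2390/57⌋ − ⌊2390/114⌋ = 755.

755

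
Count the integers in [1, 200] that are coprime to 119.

119 = 7·17. Inclusion–exclusion on these primes:
200 − ⌊200/7⌋ − ⌊200/17⌋ + ⌊200/119⌋ = 162

162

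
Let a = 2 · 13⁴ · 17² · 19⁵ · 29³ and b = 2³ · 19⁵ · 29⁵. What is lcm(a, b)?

max exponent per prime: 2³ · 13⁴ · 17² · 19⁵ · 29⁵ = 3353661562008318671032

3353661562008318671032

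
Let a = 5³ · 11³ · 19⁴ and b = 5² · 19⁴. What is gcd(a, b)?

3258025

min exponent per shared prime: 5² · 19⁴ = 3258025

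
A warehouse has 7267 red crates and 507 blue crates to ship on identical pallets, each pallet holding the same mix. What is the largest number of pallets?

7267 = 13² · 43
507 = 3 · 13²
Common: 13² = 169

169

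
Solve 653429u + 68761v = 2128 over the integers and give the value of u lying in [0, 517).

gcd(653429, 68761) = 133 (Euclid: 653429 = 9·68761 + 34580; 68761 = 1·34580 + 34181; 34580 = 1·34181 + 399; 34181 = 85·399 + 266; 399 = 1·266 + 133; 266 = 2·133 + 0), and 133 | 2128.
Extended Euclid: 653429·(173) + 68761·(-1644) = 133. Scale by 16: u₀ = 2768.
General solution u = u₀ + 517t; reducing mod 517 gives u = 183 (and v = -1739).

183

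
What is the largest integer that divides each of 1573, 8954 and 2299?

gcd(1573, 8954): 8954 = 5·1573 + 1089; 1573 = 1·1089 + 484; 1089 = 2·484 + 121; 484 = 4·121 + 0 → 121
gcd(121, 2299): 2299 = 19·121 + 0 → 121

121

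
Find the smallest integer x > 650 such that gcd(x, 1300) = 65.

715

Multiples of 65 above 650: 65·11, 65·12, … . Need the cofactor coprime to 1300/65 = 20.
Checking s = 11, 12, … the first with gcd(s, 20) = 1 is s = 11, giving 715.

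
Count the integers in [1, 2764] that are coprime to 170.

170 = 2·5·17. Inclusion–exclusion on these primes:
2764 − ⌊2764/2⌋ − ⌊2764/5⌋ − ⌊2764/17⌋ + ⌊2764/10⌋ + ⌊2764/34⌋ + ⌊2764/85⌋ − ⌊2764/170⌋ = 1041

1041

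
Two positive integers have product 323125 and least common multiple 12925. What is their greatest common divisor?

25

From gcd × lcm = uv: gcd = 323125 / 12925 = 25.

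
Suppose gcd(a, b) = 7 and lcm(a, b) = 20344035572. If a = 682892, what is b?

208537

Using ab = gcd(a,b)·lcm(a,b) = 7·20344035572 = 142408249004, we get b = 142408249004/682892 = 208537.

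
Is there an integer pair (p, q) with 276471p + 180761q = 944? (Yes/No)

No

gcd(276471, 180761): 276471 = 1·180761 + 95710; 180761 = 1·95710 + 85051; 95710 = 1·85051 + 10659; 85051 = 7·10659 + 10438; 10659 = 1·10438 + 221; 10438 = 47·221 + 51; 221 = 4·51 + 17; 51 = 3·17 + 0 → 17
17 does not divide 944, so a solution does not exist.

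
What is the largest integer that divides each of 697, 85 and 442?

17

gcd(697, 85): 697 = 8·85 + 17; 85 = 5·17 + 0 → 17
gcd(17, 442): 442 = 26·17 + 0 → 17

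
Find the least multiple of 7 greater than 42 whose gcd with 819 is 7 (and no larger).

49

gcd(t, 819) = 7 forces 7 | t; write t = 7s. Then gcd(7s, 7·117) = 7·gcd(s, 117), so need gcd(s, 117) = 1.
7s > 42 gives s ≥ 7. The least s ≥ 7 coprime to 117 is 7, so t = 7·7 = 49.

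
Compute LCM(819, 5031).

35217

819 = 3² · 7 · 13; 5031 = 3² · 13 · 43
max exponents: 3² · 7 · 13 · 43 = 35217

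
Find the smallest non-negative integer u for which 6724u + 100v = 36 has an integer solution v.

Euclid: 6724 = 67·100 + 24; 100 = 4·24 + 4; 24 = 6·4 + 0 → gcd = 4; 36 = 4·9.
Back-substitution yields 6724·(-4) + 100·(269) = 4, so one solution is u = -4·9 = -36, v = 269·9 = 2421.
Solutions in u differ by 100/4 = 25; the one in [0, 25) is -36 mod 25 = 14.

14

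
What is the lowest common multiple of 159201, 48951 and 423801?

16982129871

lcm(159201, 48951) = 159201·48951/gcd = 7793048151/441 = 17671311
lcm(17671311, 423801) = 17671311·423801/gcd = 7489119273111/441 = 16982129871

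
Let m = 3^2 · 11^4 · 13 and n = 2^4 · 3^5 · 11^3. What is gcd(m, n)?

11979

min exponent per shared prime: 3^2 · 11^3 = 11979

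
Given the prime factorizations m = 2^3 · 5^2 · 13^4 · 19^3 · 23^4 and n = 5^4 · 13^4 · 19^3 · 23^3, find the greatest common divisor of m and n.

min exponent per shared prime: 5^2 · 13^4 · 19^3 · 23^3 = 59587851778325

59587851778325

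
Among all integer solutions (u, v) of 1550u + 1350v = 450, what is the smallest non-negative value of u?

Euclid: 1550 = 1·1350 + 200; 1350 = 6·200 + 150; 200 = 1·150 + 50; 150 = 3·50 + 0 → gcd = 50; 450 = 50·9.
Back-substitution yields 1550·(7) + 1350·(-8) = 50, so one solution is u = 7·9 = 63, v = -8·9 = -72.
Solutions in u differ by 1350/50 = 27; the one in [0, 27) is 63 mod 27 = 9.

9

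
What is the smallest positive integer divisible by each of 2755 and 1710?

49590

2755 = 5 · 19 · 29; 1710 = 2 · 3² · 5 · 19
max exponents: 2 · 3² · 5 · 19 · 29 = 49590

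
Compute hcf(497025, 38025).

497025 = 3² · 5² · 47²
38025 = 3² · 5² · 13²
Common: 3² · 5² = 225

225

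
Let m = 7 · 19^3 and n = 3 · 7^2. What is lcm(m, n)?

max exponent per prime: 3 · 7^2 · 19^3 = 1008273

1008273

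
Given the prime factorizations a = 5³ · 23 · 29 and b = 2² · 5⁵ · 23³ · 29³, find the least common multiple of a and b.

3709262037500

max exponent per prime: 2² · 5⁵ · 23³ · 29³ = 3709262037500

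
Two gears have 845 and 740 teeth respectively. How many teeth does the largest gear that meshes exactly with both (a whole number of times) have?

5

845 = 5 · 13²
740 = 2² · 5 · 37
Common: 5 = 5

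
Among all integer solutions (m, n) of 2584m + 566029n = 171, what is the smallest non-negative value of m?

12486

Euclid: 566029 = 219·2584 + 133; 2584 = 19·133 + 57; 133 = 2·57 + 19; 57 = 3·19 + 0 → gcd = 19; 171 = 19·9.
Back-substitution yields 2584·(-8543) + 566029·(39) = 19, so one solution is m = -8543·9 = -76887, n = 39·9 = 351.
Solutions in m differ by 566029/19 = 29791; the one in [0, 29791) is -76887 mod 29791 = 12486.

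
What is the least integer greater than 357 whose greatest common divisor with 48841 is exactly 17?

gcd(k, 48841) = 17 forces 17 | k; write k = 17s. Then gcd(17s, 17·2873) = 17·gcd(s, 2873), so need gcd(s, 2873) = 1.
17s > 357 gives s ≥ 22. The least s ≥ 22 coprime to 2873 is 22, so k = 17·22 = 374.

374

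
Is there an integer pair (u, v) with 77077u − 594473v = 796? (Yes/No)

No

gcd(77077, 594473): 594473 = 7·77077 + 54934; 77077 = 1·54934 + 22143; 54934 = 2·22143 + 10648; 22143 = 2·10648 + 847; 10648 = 12·847 + 484; 847 = 1·484 + 363; 484 = 1·363 + 121; 363 = 3·121 + 0 → 121
121 does not divide 796, so a solution does not exist.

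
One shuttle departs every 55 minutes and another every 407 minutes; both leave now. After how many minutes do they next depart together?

2035

gcd first: 407 = 7·55 + 22; 55 = 2·22 + 11; 22 = 2·11 + 0 → gcd = 11
lcm = 55·407/gcd = 22385/11 = 2035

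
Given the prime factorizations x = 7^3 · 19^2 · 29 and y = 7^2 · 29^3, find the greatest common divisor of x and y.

1421

min exponent per shared prime: 7^2 · 29 = 1421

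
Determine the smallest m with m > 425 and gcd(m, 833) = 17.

442

gcd(m, 833) = 17 forces 17 | m; write m = 17s. Then gcd(17s, 17·49) = 17·gcd(s, 49), so need gcd(s, 49) = 1.
17s > 425 gives s ≥ 26. The least s ≥ 26 coprime to 49 is 26, so m = 17·26 = 442.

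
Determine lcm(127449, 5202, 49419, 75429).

140448798

lcm(127449, 5202) = 127449·5202/gcd = 662989698/2601 = 254898
lcm(254898, 49419) = 254898·49419/gcd = 12596804262/2601 = 4843062
lcm(4843062, 75429) = 4843062·75429/gcd = 365307323598/2601 = 140448798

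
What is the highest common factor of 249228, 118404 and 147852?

249228 = 2² · 3² · 7 · 23 · 43; 118404 = 2² · 3² · 11 · 13 · 23; 147852 = 2² · 3³ · 37²
gcd takes min exponent of each prime: 2² · 3² = 36

36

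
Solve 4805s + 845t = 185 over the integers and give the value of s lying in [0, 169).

Euclid: 4805 = 5·845 + 580; 845 = 1·580 + 265; 580 = 2·265 + 50; 265 = 5·50 + 15; 50 = 3·15 + 5; 15 = 3·5 + 0 → gcd = 5; 185 = 5·37.
Back-substitution yields 4805·(51) + 845·(-290) = 5, so one solution is s = 51·37 = 1887, t = -290·37 = -10730.
Solutions in s differ by 845/5 = 169; the one in [0, 169) is 1887 mod 169 = 28.

28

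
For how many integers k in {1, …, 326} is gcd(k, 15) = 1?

Prime factors of 15: 3, 5. Count integers ≤ 326 divisible by none of them.
By inclusion–exclusion: 326 − ⌊326/3⌋ − ⌊326/5⌋ + ⌊326/15⌋ = 174.

174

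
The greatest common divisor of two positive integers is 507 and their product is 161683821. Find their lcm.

318903

Since gcd(m,n)·lcm(m,n) = mn, lcm = 161683821/507 = 318903.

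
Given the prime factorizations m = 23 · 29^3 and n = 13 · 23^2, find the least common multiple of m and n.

167723153

max exponent per prime: 13 · 23^2 · 29^3 = 167723153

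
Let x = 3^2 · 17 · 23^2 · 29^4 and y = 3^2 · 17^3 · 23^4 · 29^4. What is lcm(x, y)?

8751703772367657

max exponent per prime: 3^2 · 17^3 · 23^4 · 29^4 = 8751703772367657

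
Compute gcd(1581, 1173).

51

Euclid: 1581 = 1·1173 + 408; 1173 = 2·408 + 357; 408 = 1·357 + 51; 357 = 7·51 + 0. Last nonzero remainder: 51.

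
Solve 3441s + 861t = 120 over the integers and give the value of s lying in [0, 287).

Reduce mod 861: 3441s ≡ 120 (mod 861). With g = gcd(3441, 861) = 3 dividing 120, divide through: 1147s ≡ 40 (mod 287).
Since gcd(1147, 287) = 1, s ≡ 40·(1147)⁻¹ ≡ 247 (mod 287). Smallest non-negative: 247.

247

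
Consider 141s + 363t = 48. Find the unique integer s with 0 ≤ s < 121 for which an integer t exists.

gcd(141, 363) = 3 (Euclid: 363 = 2·141 + 81; 141 = 1·81 + 60; 81 = 1·60 + 21; 60 = 2·21 + 18; 21 = 1·18 + 3; 18 = 6·3 + 0), and 3 | 48.
Extended Euclid: 141·(-18) + 363·(7) = 3. Scale by 16: s₀ = -288.
General solution s = s₀ + 121k; reducing mod 121 gives s = 75 (and t = -29).

75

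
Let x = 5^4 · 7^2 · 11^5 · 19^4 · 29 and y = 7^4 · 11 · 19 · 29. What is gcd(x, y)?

min exponent per shared prime: 7^2 · 11 · 19 · 29 = 296989

296989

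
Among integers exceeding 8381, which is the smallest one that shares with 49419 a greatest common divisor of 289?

8959

gcd(a, 49419) = 289 forces 289 | a; write a = 289s. Then gcd(289s, 289·171) = 289·gcd(s, 171), so need gcd(s, 171) = 1.
289s > 8381 gives s ≥ 30. The least s ≥ 30 coprime to 171 is 31, so a = 289·31 = 8959.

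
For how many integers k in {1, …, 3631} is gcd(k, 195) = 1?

Prime factors of 195: 3, 5, 13. Count integers ≤ 3631 divisible by none of them.
By inclusion–exclusion: 3631 − ⌊3631/3⌋ − ⌊3631/5⌋ − ⌊3631/13⌋ + ⌊3631/15⌋ + ⌊3631/39⌋ + ⌊3631/65⌋ − ⌊3631/195⌋ = 1788.

1788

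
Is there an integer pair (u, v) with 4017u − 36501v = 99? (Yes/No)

Yes

gcd(4017, 36501): 36501 = 9·4017 + 348; 4017 = 11·348 + 189; 348 = 1·189 + 159; 189 = 1·159 + 30; 159 = 5·30 + 9; 30 = 3·9 + 3; 9 = 3·3 + 0 → 3
3 divides 99, so a solution exists.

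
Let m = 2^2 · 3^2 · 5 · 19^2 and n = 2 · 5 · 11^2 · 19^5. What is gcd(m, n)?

3610

min exponent per shared prime: 2 · 5 · 19^2 = 3610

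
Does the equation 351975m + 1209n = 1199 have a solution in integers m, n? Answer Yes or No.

gcd(351975, 1209): 351975 = 291·1209 + 156; 1209 = 7·156 + 117; 156 = 1·117 + 39; 117 = 3·39 + 0 → 39
39 does not divide 1199, so a solution does not exist.

No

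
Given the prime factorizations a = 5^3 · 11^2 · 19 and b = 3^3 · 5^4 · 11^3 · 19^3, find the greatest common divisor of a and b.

287375

min exponent per shared prime: 5^3 · 11^2 · 19 = 287375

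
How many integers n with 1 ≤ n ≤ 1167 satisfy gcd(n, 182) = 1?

Prime factors of 182: 2, 7, 13. Count integers ≤ 1167 divisible by none of them.
By inclusion–exclusion: 1167 − ⌊1167/2⌋ − ⌊1167/7⌋ − ⌊1167/13⌋ + ⌊1167/14⌋ + ⌊1167/26⌋ + ⌊1167/91⌋ − ⌊1167/182⌋ = 462.

462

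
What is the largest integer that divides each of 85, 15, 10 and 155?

5

85 = 5 · 17; 15 = 3 · 5; 10 = 2 · 5; 155 = 5 · 31
gcd takes min exponent of each prime: 5 = 5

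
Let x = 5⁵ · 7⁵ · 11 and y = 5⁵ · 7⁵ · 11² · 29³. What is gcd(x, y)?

min exponent per shared prime: 5⁵ · 7⁵ · 11 = 577740625

577740625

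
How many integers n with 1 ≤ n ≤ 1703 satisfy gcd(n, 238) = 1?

687

238 = 2·7·17. Inclusion–exclusion on these primes:
1703 − ⌊1703/2⌋ − ⌊1703/7⌋ − ⌊1703/17⌋ + ⌊1703/14⌋ + ⌊1703/34⌋ + ⌊1703/119⌋ − ⌊1703/238⌋ = 687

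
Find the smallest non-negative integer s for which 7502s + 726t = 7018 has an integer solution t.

2

Euclid: 7502 = 10·726 + 242; 726 = 3·242 + 0 → gcd = 242; 7018 = 242·29.
Back-substitution yields 7502·(1) + 726·(-10) = 242, so one solution is s = 1·29 = 29, t = -10·29 = -290.
Solutions in s differ by 726/242 = 3; the one in [0, 3) is 29 mod 3 = 2.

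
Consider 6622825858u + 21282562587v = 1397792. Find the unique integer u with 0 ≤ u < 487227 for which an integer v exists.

Reduce mod 21282562587: 6622825858u ≡ 1397792 (mod 21282562587). With g = gcd(6622825858, 21282562587) = 43681 dividing 1397792, divide through: 151618u ≡ 32 (mod 487227).
Since gcd(151618, 487227) = 1, u ≡ 32·(151618)⁻¹ ≡ 124196 (mod 487227). Smallest non-negative: 124196.

124196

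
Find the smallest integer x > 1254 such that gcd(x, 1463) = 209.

1672

gcd(x, 1463) = 209 forces 209 | x; write x = 209s. Then gcd(209s, 209·7) = 209·gcd(s, 7), so need gcd(s, 7) = 1.
209s > 1254 gives s ≥ 7. The least s ≥ 7 coprime to 7 is 8, so x = 209·8 = 1672.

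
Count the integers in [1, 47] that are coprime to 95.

36

95 = 5·19. Inclusion–exclusion on these primes:
47 − ⌊47/5⌋ − ⌊47/19⌋ + ⌊47/95⌋ = 36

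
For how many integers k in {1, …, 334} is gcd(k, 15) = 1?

15 = 3·5. Inclusion–exclusion on these primes:
334 − ⌊334/3⌋ − ⌊334/5⌋ + ⌊334/15⌋ = 179

179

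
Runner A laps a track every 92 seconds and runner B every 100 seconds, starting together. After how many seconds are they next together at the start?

2300

gcd first: 100 = 1·92 + 8; 92 = 11·8 + 4; 8 = 2·4 + 0 → gcd = 4
lcm = 92·100/gcd = 9200/4 = 2300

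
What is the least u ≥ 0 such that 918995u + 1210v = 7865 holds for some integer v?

Euclid: 918995 = 759·1210 + 605; 1210 = 2·605 + 0 → gcd = 605; 7865 = 605·13.
Back-substitution yields 918995·(1) + 1210·(-759) = 605, so one solution is u = 1·13 = 13, v = -759·13 = -9867.
Solutions in u differ by 1210/605 = 2; the one in [0, 2) is 13 mod 2 = 1.

1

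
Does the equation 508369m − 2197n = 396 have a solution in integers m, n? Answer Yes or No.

By Bézout, 508369m − 2197n = 396 has integer solutions iff gcd(508369, 2197) | 396.
Euclid: 508369 = 231·2197 + 862; 2197 = 2·862 + 473; 862 = 1·473 + 389; 473 = 1·389 + 84; 389 = 4·84 + 53; 84 = 1·53 + 31; 53 = 1·31 + 22; 31 = 1·22 + 9; 22 = 2·9 + 4; 9 = 2·4 + 1; 4 = 4·1 + 0. gcd = 1; 396 mod 1 = 0. Yes.

Yes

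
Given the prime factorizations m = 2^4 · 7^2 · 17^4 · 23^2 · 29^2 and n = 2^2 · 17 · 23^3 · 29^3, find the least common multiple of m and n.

19430735945046832

max exponent per prime: 2^4 · 7^2 · 17^4 · 23^3 · 29^3 = 19430735945046832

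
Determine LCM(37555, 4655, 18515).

2642257135

37555 = 5 · 7 · 29 · 37; 4655 = 5 · 7² · 19; 18515 = 5 · 7 · 23²
lcm takes max exponent of each prime: 5 · 7² · 19 · 23² · 29 · 37 = 2642257135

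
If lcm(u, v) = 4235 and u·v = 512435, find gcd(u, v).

121

gcd·lcm = product, so gcd = 512435/4235 = 121.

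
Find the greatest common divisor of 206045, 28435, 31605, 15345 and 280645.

5

206045 = 5 · 7² · 29²; 28435 = 5 · 11² · 47; 31605 = 3 · 5 · 7² · 43; 15345 = 3² · 5 · 11 · 31; 280645 = 5 · 37² · 41
gcd takes min exponent of each prime: 5 = 5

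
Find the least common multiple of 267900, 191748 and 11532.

216517047900

267900 = 2² · 3 · 5² · 19 · 47; 191748 = 2² · 3 · 19 · 29²; 11532 = 2² · 3 · 31²
lcm takes max exponent of each prime: 2² · 3 · 5² · 19 · 29² · 31² · 47 = 216517047900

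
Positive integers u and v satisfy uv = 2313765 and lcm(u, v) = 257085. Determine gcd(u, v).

gcd·lcm = product, so gcd = 2313765/257085 = 9.

9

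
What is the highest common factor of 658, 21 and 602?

7

gcd(658, 21): 658 = 31·21 + 7; 21 = 3·7 + 0 → 7
gcd(7, 602): 602 = 86·7 + 0 → 7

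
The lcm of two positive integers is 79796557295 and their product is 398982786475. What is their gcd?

5

From gcd × lcm = uv: gcd = 398982786475 / 79796557295 = 5.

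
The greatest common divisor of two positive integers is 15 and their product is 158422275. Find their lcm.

Since gcd(u,v)·lcm(u,v) = uv, lcm = 158422275/15 = 10561485.

10561485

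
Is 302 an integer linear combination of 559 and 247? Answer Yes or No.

No

By Bézout, 559u − 247v = 302 has integer solutions iff gcd(559, 247) | 302.
Euclid: 559 = 2·247 + 65; 247 = 3·65 + 52; 65 = 1·52 + 13; 52 = 4·13 + 0. gcd = 13; 302 mod 13 = 3. No.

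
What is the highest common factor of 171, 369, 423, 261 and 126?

9

171 = 3² · 19; 369 = 3² · 41; 423 = 3² · 47; 261 = 3² · 29; 126 = 2 · 3² · 7
gcd takes min exponent of each prime: 3² = 9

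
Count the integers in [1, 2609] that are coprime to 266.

266 = 2·7·19. Inclusion–exclusion on these primes:
2609 − ⌊2609/2⌋ − ⌊2609/7⌋ − ⌊2609/19⌋ + ⌊2609/14⌋ + ⌊2609/38⌋ + ⌊2609/133⌋ − ⌊2609/266⌋ = 1060

1060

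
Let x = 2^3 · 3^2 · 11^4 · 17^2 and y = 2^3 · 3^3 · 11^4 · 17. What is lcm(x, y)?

max exponent per prime: 2^3 · 3^3 · 11^4 · 17^2 = 913949784

913949784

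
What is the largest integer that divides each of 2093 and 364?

Euclid: 2093 = 5·364 + 273; 364 = 1·273 + 91; 273 = 3·91 + 0. Last nonzero remainder: 91.

91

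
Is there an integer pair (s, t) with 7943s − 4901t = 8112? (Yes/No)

By Bézout, 7943s − 4901t = 8112 has integer solutions iff gcd(7943, 4901) | 8112.
Euclid: 7943 = 1·4901 + 3042; 4901 = 1·3042 + 1859; 3042 = 1·1859 + 1183; 1859 = 1·1183 + 676; 1183 = 1·676 + 507; 676 = 1·507 + 169; 507 = 3·169 + 0. gcd = 169; 8112 mod 169 = 0. Yes.

Yes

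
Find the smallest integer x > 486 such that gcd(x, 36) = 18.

36 = 18·2. Any x with gcd(x, 36) = 18 is a multiple of 18, say 18s, with s coprime to 2.
Need s > 486/18, so s ≥ 28. First s ≥ 28 with gcd(s, 2) = 1 is s = 29. Thus x = 18·29 = 522.

522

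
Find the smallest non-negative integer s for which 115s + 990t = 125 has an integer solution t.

gcd(115, 990) = 5 (Euclid: 990 = 8·115 + 70; 115 = 1·70 + 45; 70 = 1·45 + 25; 45 = 1·25 + 20; 25 = 1·20 + 5; 20 = 4·5 + 0), and 5 | 125.
Extended Euclid: 115·(-43) + 990·(5) = 5. Scale by 25: s₀ = -1075.
General solution s = s₀ + 198k; reducing mod 198 gives s = 113 (and t = -13).

113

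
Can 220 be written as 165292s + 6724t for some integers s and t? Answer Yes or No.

Yes

gcd(165292, 6724): 165292 = 24·6724 + 3916; 6724 = 1·3916 + 2808; 3916 = 1·2808 + 1108; 2808 = 2·1108 + 592; 1108 = 1·592 + 516; 592 = 1·516 + 76; 516 = 6·76 + 60; 76 = 1·60 + 16; 60 = 3·16 + 12; 16 = 1·12 + 4; 12 = 3·4 + 0 → 4
4 divides 220, so a solution exists.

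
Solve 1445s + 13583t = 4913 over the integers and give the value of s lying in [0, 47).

41

Euclid: 13583 = 9·1445 + 578; 1445 = 2·578 + 289; 578 = 2·289 + 0 → gcd = 289; 4913 = 289·17.
Back-substitution yields 1445·(19) + 13583·(-2) = 289, so one solution is s = 19·17 = 323, t = -2·17 = -34.
Solutions in s differ by 13583/289 = 47; the one in [0, 47) is 323 mod 47 = 41.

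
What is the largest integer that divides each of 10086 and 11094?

10086 = 2 · 3 · 41²
11094 = 2 · 3 · 43²
Common: 2 · 3 = 6

6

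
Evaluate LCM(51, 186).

3162

gcd first: 186 = 3·51 + 33; 51 = 1·33 + 18; 33 = 1·18 + 15; 18 = 1·15 + 3; 15 = 5·3 + 0 → gcd = 3
lcm = 51·186/gcd = 9486/3 = 3162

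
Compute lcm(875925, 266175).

gcd first: 875925 = 3·266175 + 77400; 266175 = 3·77400 + 33975; 77400 = 2·33975 + 9450; 33975 = 3·9450 + 5625; 9450 = 1·5625 + 3825; 5625 = 1·3825 + 1800; 3825 = 2·1800 + 225; 1800 = 8·225 + 0 → gcd = 225
lcm = 875925·266175/gcd = 233149336875/225 = 1036219275

1036219275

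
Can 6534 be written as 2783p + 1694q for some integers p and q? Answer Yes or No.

Yes

By Bézout, 2783p + 1694q = 6534 has integer solutions iff gcd(2783, 1694) | 6534.
Euclid: 2783 = 1·1694 + 1089; 1694 = 1·1089 + 605; 1089 = 1·605 + 484; 605 = 1·484 + 121; 484 = 4·121 + 0. gcd = 121; 6534 mod 121 = 0. Yes.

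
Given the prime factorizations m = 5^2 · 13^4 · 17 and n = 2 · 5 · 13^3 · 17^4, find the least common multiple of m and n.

119272164050

max exponent per prime: 2 · 5^2 · 13^4 · 17^4 = 119272164050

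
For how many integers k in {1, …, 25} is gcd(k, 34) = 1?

Prime factors of 34: 2, 17. Count integers ≤ 25 divisible by none of them.
By inclusion–exclusion: 25 − ⌊25/2⌋ − ⌊25/17⌋ + ⌊25/34⌋ = 12.

12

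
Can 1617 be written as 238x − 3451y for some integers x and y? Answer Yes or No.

No

gcd(238, 3451): 3451 = 14·238 + 119; 238 = 2·119 + 0 → 119
119 does not divide 1617, so a solution does not exist.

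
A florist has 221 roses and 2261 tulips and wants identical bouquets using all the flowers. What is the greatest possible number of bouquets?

17

221 = 13 · 17
2261 = 7 · 17 · 19
Common: 17 = 17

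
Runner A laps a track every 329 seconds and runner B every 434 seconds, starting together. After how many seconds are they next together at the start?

gcd first: 434 = 1·329 + 105; 329 = 3·105 + 14; 105 = 7·14 + 7; 14 = 2·7 + 0 → gcd = 7
lcm = 329·434/gcd = 142786/7 = 20398

20398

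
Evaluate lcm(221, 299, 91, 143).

391391

221 = 13 · 17; 299 = 13 · 23; 91 = 7 · 13; 143 = 11 · 13
lcm takes max exponent of each prime: 7 · 11 · 13 · 17 · 23 = 391391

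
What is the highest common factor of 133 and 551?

19

133 = 7 · 19
551 = 19 · 29
Common: 19 = 19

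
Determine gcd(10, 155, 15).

5

10 = 2 · 5; 155 = 5 · 31; 15 = 3 · 5
gcd takes min exponent of each prime: 5 = 5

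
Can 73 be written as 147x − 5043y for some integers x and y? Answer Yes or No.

No

By Bézout, 147x − 5043y = 73 has integer solutions iff gcd(147, 5043) | 73.
Euclid: 5043 = 34·147 + 45; 147 = 3·45 + 12; 45 = 3·12 + 9; 12 = 1·9 + 3; 9 = 3·3 + 0. gcd = 3; 73 mod 3 = 1. No.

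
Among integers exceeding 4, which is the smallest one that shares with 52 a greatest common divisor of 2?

gcd(x, 52) = 2 forces 2 | x; write x = 2s. Then gcd(2s, 2·26) = 2·gcd(s, 26), so need gcd(s, 26) = 1.
2s > 4 gives s ≥ 3. The least s ≥ 3 coprime to 26 is 3, so x = 2·3 = 6.

6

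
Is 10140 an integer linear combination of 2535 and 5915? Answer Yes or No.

Yes

gcd(2535, 5915): 5915 = 2·2535 + 845; 2535 = 3·845 + 0 → 845
845 divides 10140, so a solution exists.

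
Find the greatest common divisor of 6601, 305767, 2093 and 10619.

gcd(6601, 305767): 305767 = 46·6601 + 2121; 6601 = 3·2121 + 238; 2121 = 8·238 + 217; 238 = 1·217 + 21; 217 = 10·21 + 7; 21 = 3·7 + 0 → 7
gcd(7, 2093): 2093 = 299·7 + 0 → 7
gcd(7, 10619): 10619 = 1517·7 + 0 → 7

7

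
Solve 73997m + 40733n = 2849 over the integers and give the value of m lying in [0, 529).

gcd(73997, 40733) = 77 (Euclid: 73997 = 1·40733 + 33264; 40733 = 1·33264 + 7469; 33264 = 4·7469 + 3388; 7469 = 2·3388 + 693; 3388 = 4·693 + 616; 693 = 1·616 + 77; 616 = 8·77 + 0), and 77 | 2849.
Extended Euclid: 73997·(-60) + 40733·(109) = 77. Scale by 37: m₀ = -2220.
General solution m = m₀ + 529t; reducing mod 529 gives m = 425 (and n = -772).

425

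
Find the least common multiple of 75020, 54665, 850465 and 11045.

12682654564580

lcm(75020, 54665) = 75020·54665/gcd = 4100968300/5 = 820193660
lcm(820193660, 850465) = 820193660·850465/gcd = 697546001051900/55 = 12682654564580
lcm(12682654564580, 11045) = 12682654564580·11045/gcd = 140079919665786100/11045 = 12682654564580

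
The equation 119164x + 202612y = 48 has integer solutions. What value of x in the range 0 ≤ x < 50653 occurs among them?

38445

Reduce mod 202612: 119164x ≡ 48 (mod 202612). With g = gcd(119164, 202612) = 4 dividing 48, divide through: 29791x ≡ 12 (mod 50653).
Since gcd(29791, 50653) = 1, x ≡ 12·(29791)⁻¹ ≡ 38445 (mod 50653). Smallest non-negative: 38445.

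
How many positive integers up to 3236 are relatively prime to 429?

429 = 3·11·13. Inclusion–exclusion on these primes:
3236 − ⌊3236/3⌋ − ⌊3236/11⌋ − ⌊3236/13⌋ + ⌊3236/33⌋ + ⌊3236/39⌋ + ⌊3236/143⌋ − ⌊3236/429⌋ = 1811

1811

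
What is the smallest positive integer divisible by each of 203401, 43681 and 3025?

203401 = 11² · 41²; 43681 = 11² · 19²; 3025 = 5² · 11²
lcm takes max exponent of each prime: 5² · 11² · 19² · 41² = 1835694025

1835694025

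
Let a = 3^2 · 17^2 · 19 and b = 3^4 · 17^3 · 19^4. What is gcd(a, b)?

49419

min exponent per shared prime: 3^2 · 17^2 · 19 = 49419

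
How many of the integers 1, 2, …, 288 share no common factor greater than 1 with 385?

180

Prime factors of 385: 5, 7, 11. Count integers ≤ 288 divisible by none of them.
By inclusion–exclusion: 288 − ⌊288/5⌋ − ⌊288/7⌋ − ⌊288/11⌋ + ⌊288/35⌋ + ⌊288/55⌋ + ⌊288/77⌋ − ⌊288/385⌋ = 180.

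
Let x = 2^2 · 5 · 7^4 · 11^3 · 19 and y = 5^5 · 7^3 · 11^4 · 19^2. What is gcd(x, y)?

43370635

min exponent per shared prime: 5 · 7^3 · 11^3 · 19 = 43370635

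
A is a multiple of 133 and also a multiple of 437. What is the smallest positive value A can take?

3059

133 = 7 · 19; 437 = 19 · 23
max exponents: 7 · 19 · 23 = 3059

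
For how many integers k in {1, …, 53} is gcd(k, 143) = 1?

45

Prime factors of 143: 11, 13. Count integers ≤ 53 divisible by none of them.
By inclusion–exclusion: 53 − ⌊53/11⌋ − ⌊53/13⌋ + ⌊53/143⌋ = 45.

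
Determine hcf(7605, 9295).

Euclid: 9295 = 1·7605 + 1690; 7605 = 4·1690 + 845; 1690 = 2·845 + 0. Last nonzero remainder: 845.

845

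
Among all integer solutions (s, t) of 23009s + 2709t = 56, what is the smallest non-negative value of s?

229

gcd(23009, 2709) = 7 (Euclid: 23009 = 8·2709 + 1337; 2709 = 2·1337 + 35; 1337 = 38·35 + 7; 35 = 5·7 + 0), and 7 | 56.
Extended Euclid: 23009·(77) + 2709·(-654) = 7. Scale by 8: s₀ = 616.
General solution s = s₀ + 387k; reducing mod 387 gives s = 229 (and t = -1945).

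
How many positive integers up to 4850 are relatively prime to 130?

Prime factors of 130: 2, 5, 13. Count integers ≤ 4850 divisible by none of them.
By inclusion–exclusion: 4850 − ⌊4850/2⌋ − ⌊4850/5⌋ − ⌊4850/13⌋ + ⌊4850/10⌋ + ⌊4850/26⌋ + ⌊4850/65⌋ − ⌊4850/130⌋ = 1790.

1790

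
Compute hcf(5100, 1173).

Euclid: 5100 = 4·1173 + 408; 1173 = 2·408 + 357; 408 = 1·357 + 51; 357 = 7·51 + 0. Last nonzero remainder: 51.

51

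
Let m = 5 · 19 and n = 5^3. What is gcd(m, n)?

min exponent per shared prime: 5 = 5

5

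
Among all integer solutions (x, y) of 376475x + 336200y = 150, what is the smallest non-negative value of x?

Euclid: 376475 = 1·336200 + 40275; 336200 = 8·40275 + 14000; 40275 = 2·14000 + 12275; 14000 = 1·12275 + 1725; 12275 = 7·1725 + 200; 1725 = 8·200 + 125; 200 = 1·125 + 75; 125 = 1·75 + 50; 75 = 1·50 + 25; 50 = 2·25 + 0 → gcd = 25; 150 = 25·6.
Back-substitution yields 376475·(5067) + 336200·(-5674) = 25, so one solution is x = 5067·6 = 30402, y = -5674·6 = -34044.
Solutions in x differ by 336200/25 = 13448; the one in [0, 13448) is 30402 mod 13448 = 3506.

3506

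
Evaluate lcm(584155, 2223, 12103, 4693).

4894634745

lcm(584155, 2223) = 584155·2223/gcd = 1298576565/247 = 5257395
lcm(5257395, 12103) = 5257395·12103/gcd = 63630251685/247 = 257612355
lcm(257612355, 4693) = 257612355·4693/gcd = 1208974782015/247 = 4894634745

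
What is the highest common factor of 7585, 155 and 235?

5

gcd(7585, 155): 7585 = 48·155 + 145; 155 = 1·145 + 10; 145 = 14·10 + 5; 10 = 2·5 + 0 → 5
gcd(5, 235): 235 = 47·5 + 0 → 5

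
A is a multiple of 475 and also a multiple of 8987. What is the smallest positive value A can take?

224675

475 = 5² · 19; 8987 = 11 · 19 · 43
max exponents: 5² · 11 · 19 · 43 = 224675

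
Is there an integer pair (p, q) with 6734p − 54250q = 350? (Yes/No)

Yes

gcd(6734, 54250): 54250 = 8·6734 + 378; 6734 = 17·378 + 308; 378 = 1·308 + 70; 308 = 4·70 + 28; 70 = 2·28 + 14; 28 = 2·14 + 0 → 14
14 divides 350, so a solution exists.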